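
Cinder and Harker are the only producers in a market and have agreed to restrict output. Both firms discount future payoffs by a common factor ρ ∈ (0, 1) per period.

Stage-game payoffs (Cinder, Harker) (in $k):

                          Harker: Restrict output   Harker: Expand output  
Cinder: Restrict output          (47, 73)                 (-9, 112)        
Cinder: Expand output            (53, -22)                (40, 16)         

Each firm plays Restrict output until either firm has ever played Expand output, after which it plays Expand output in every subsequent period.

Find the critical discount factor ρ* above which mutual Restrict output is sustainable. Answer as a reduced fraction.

6/13

Cinder: cooperation gives 47 each period; deviation gives 53 once then 40 forever.
  47/(1−ρ) ≥ 53 + 40ρ/(1−ρ) ⇒ ρ ≥ 6/13.
Harker: cooperation gives 73 each period; deviation gives 112 once then 16 forever.
  ρ ≥ 39/96 = 13/32.
Both must hold, so the binding constraint is Cinder's: ρ ≥ 6/13.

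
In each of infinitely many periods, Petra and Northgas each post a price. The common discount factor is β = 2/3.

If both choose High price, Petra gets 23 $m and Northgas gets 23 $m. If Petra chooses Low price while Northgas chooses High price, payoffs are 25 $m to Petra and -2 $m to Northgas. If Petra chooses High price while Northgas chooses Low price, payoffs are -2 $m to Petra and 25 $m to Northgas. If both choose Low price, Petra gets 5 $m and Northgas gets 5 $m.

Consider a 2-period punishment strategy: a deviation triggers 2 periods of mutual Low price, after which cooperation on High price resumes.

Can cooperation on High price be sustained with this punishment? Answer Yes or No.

IC: β+…+β^2 ≥ (25−23)/(23−5) = 1/9.
At β = 2/3: partial sum = 1.1111 ≥ 0.1111. Cooperation sustainable.

Yes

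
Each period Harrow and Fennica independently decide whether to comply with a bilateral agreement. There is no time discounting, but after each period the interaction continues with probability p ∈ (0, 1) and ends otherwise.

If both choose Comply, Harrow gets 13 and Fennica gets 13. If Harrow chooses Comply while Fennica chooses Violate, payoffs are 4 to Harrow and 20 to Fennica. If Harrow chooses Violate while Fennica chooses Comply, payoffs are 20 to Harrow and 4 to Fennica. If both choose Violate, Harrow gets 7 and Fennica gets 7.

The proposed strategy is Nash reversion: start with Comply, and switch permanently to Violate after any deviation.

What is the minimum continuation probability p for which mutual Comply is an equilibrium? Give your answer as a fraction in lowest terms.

7/13

Expected cooperation value is 13 + p·13 + p²·13 + … = 13/(1−p); deviation gives 20 + p·7/(1−p).
13 ≥ 20(1−p) + 7p ⇒ 13p ≥ 7 ⇒ p ≥ 7/13.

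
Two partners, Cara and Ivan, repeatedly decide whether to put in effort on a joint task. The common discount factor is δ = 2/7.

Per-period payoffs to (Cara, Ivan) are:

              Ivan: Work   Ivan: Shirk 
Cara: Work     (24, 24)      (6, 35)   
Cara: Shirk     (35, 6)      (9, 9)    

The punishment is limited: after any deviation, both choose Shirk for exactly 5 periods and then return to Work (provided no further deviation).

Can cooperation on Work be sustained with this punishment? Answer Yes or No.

Comparing payoff streams over the 6 periods until play realigns: cooperate → 24(1+δ+…+δ^5); deviate → 35 + 9(δ+…+δ^5).
Cooperation is sustained iff (24−9)(δ+…+δ^5) ≥ 35−24.
δ+…+δ^5 = 2/7·(1−(2/7)^5)/(1−2/7) = 0.3992, and (35−24)/(24−9) = 0.7333.
0.3992 < 0.7333, so cooperation is not sustainable.

No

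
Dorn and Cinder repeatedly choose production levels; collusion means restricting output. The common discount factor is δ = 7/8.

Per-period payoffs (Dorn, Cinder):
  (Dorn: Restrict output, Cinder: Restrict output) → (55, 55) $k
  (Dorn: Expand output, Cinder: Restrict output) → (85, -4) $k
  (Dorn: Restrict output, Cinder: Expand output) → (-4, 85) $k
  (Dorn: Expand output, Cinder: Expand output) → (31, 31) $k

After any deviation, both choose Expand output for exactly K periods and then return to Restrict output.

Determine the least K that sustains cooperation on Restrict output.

No profitable deviation requires (55−31)(δ+…+δ^K) ≥ 85−55, i.e. δ+…+δ^K ≥ 5/4 ≈ 1.2500.
With δ = 7/8, the partial sums are K=1: 0.8750, K=2: 1.6406.
K = 2 is the first length at which the sum reaches 1.2500.

2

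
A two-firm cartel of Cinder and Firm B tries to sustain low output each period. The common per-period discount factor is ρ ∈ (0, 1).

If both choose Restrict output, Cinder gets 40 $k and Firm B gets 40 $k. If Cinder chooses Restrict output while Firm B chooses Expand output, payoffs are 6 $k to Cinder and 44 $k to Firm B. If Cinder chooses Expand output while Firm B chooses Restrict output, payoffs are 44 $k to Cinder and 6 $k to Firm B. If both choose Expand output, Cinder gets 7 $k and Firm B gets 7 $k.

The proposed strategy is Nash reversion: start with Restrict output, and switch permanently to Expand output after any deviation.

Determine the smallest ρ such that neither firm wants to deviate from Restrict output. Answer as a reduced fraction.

Under grim trigger the critical discount factor is (T−C)/(T−P) with T = 44, C = 40, P = 7.
ρ* = (44−40)/(44−7) = 4/37.

4/37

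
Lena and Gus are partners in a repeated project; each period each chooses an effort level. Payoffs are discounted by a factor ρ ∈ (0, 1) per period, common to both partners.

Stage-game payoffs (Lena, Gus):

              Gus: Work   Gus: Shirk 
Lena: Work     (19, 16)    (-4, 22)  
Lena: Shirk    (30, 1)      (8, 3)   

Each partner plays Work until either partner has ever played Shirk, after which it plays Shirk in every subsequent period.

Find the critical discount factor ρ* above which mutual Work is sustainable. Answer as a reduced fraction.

For Lena: deviation gain 30−19 = 11, per-period punishment loss 19−8 = 11. IC gives ρ ≥ 11/22 = 1/2.
For Gus: gain 6, loss 13 per period, so ρ ≥ 6/19.
The tighter constraint is Lena's, so cooperation needs ρ ≥ 1/2.

1/2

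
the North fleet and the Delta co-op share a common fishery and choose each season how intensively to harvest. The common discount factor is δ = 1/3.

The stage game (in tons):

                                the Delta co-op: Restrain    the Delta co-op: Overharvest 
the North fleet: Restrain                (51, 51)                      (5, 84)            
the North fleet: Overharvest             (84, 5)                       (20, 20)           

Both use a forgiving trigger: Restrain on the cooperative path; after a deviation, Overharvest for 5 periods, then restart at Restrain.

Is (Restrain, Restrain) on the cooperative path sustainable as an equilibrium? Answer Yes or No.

No

Comparing payoff streams over the 6 periods until play realigns: cooperate → 51(1+δ+…+δ^5); deviate → 84 + 20(δ+…+δ^5).
Cooperation is sustained iff (51−20)(δ+…+δ^5) ≥ 84−51.
δ+…+δ^5 = 1/3·(1−(1/3)^5)/(1−1/3) = 0.4979, and (84−51)/(51−20) = 1.0645.
0.4979 < 1.0645, so cooperation is not sustainable.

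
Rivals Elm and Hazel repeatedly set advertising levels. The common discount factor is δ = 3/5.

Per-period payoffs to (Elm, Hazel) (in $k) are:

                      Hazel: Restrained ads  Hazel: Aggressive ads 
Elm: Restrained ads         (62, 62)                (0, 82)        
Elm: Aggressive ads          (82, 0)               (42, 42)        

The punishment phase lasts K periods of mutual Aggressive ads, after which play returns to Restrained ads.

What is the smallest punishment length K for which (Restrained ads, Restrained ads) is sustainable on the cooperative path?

IC: δ(1−δ^K)/(1−δ) ≥ (82−62)/(62−42) = 1.
With δ = 3/5: need 1 − δ^K ≥ 1·(1−3/5)/(3/5), i.e. δ^K ≤ 0.3333.
Since (3/5)^2 = 0.3600 and (3/5)^3 = 0.2160, the smallest such K is 3.

3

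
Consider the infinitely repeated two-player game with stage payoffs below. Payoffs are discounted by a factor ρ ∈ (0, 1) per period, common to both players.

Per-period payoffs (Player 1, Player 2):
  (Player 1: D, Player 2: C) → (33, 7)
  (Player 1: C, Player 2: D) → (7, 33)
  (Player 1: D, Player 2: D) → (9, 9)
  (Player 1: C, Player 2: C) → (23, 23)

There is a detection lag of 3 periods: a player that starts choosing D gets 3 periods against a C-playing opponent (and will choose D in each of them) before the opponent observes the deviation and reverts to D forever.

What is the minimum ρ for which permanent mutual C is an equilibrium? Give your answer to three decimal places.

0.747

A deviator earns 33 for 3 periods, then 9 forever; cooperating earns 23 forever. Multiplying the IC by (1−ρ):
23 ≥ 33(1−ρ^3) + 9ρ^3, so 24·ρ^3 ≥ 10 and ρ^3 ≥ 5/12.
ρ ≥ (5/12)^(1/3) ≈ 0.747.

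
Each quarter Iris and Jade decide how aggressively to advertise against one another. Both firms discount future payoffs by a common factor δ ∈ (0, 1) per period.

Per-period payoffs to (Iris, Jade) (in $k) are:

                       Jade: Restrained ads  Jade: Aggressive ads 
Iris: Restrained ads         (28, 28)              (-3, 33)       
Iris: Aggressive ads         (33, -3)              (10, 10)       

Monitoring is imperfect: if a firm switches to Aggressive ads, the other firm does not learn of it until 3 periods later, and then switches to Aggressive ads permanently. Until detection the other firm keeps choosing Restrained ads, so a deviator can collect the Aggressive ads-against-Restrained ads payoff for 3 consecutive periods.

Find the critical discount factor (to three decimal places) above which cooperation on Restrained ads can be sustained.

Deviating for the 3 undetected periods gains 33−28 = 5 per period over cooperation, then loses 28−10 = 18 per period forever once punishment starts.
Gain: 5(1 + δ + … + δ^2); loss: 18·δ^3/(1−δ).
No profitable deviation ⇔ 5(1−δ^3) ≤ 18·δ^3, i.e. δ^3 ≥ 5/(5+18) = 5/23.
Hence δ ≥ (5/23)^(1/3) ≈ 0.601.

0.601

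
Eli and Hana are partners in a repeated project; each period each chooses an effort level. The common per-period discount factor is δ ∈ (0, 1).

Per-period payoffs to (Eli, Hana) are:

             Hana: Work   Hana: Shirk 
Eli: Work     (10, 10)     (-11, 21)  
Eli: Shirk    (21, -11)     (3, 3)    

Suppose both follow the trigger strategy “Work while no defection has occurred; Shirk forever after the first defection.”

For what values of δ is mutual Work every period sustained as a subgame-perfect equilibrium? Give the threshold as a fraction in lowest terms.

11/18

One-period gain from deviating is 21 − 10 = 11. The loss is 10 − 3 = 7 in every subsequent period, with present value 7·δ/(1−δ).
Deviation is unprofitable when 7·δ/(1−δ) ≥ 11, i.e. δ/(1−δ) ≥ 11/7.
Equivalently δ ≥ 11/(11+7) = 11/18.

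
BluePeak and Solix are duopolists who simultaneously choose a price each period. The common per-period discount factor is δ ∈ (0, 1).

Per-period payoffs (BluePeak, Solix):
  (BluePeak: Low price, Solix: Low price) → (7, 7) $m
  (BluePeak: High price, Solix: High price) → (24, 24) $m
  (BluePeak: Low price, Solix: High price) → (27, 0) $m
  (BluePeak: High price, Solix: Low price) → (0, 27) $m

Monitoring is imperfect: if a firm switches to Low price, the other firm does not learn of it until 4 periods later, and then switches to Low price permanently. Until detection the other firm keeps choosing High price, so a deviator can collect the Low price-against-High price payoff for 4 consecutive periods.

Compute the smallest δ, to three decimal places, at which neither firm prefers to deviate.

Deviating for the 4 undetected periods gains 27−24 = 3 per period over cooperation, then loses 24−7 = 17 per period forever once punishment starts.
Gain: 3(1 + δ + … + δ^3); loss: 17·δ^4/(1−δ).
No profitable deviation ⇔ 3(1−δ^4) ≤ 17·δ^4, i.e. δ^4 ≥ 3/(3+17) = 3/20.
Hence δ ≥ (3/20)^(1/4) ≈ 0.622.

0.622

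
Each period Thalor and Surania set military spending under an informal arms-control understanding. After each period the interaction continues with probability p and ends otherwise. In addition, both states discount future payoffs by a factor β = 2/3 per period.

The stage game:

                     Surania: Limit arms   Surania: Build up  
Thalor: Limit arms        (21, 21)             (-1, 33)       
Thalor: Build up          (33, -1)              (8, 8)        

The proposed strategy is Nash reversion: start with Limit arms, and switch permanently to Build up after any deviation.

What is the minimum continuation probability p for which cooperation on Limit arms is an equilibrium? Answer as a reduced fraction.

With continuation probability p and discount β, the effective per-period discount factor is βp.
Grim-trigger IC: βp ≥ (33−21)/(33−8) = 12/25.
So p ≥ (12/25)/(2/3) = 18/25.

18/25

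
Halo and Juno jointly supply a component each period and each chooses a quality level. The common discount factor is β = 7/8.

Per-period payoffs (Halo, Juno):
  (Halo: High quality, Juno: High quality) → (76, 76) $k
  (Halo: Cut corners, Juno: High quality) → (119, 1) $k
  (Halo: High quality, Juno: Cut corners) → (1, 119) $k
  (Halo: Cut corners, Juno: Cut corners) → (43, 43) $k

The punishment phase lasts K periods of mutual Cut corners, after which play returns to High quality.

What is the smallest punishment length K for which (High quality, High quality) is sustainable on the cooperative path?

No profitable deviation requires (76−43)(β+…+β^K) ≥ 119−76, i.e. β+…+β^K ≥ 43/33 ≈ 1.3030.
With β = 7/8, the partial sums are K=1: 0.8750, K=2: 1.6406.
K = 2 is the first length at which the sum reaches 1.3030.

2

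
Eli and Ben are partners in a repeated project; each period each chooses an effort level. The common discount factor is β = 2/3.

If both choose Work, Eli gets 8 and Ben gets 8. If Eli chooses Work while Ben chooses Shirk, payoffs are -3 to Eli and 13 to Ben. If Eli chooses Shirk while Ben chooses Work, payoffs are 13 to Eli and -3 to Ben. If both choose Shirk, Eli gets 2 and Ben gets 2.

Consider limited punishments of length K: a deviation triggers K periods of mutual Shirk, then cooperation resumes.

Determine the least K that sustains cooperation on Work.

IC: β(1−β^K)/(1−β) ≥ (13−8)/(8−2) = 5/6.
With β = 2/3: need 1 − β^K ≥ 5/6·(1−2/3)/(2/3), i.e. β^K ≤ 0.5833.
Since (2/3)^1 = 0.6667 and (2/3)^2 = 0.4444, the smallest such K is 2.

2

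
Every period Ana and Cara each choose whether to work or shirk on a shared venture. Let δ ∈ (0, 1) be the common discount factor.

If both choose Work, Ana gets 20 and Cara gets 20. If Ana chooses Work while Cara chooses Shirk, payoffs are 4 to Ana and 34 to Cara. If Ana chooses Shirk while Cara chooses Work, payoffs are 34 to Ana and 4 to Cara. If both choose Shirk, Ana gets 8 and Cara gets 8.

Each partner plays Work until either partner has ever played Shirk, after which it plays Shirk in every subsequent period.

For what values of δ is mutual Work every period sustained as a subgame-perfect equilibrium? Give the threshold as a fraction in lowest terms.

Cooperation forever yields 20 each period: 20/(1−δ).
Deviating yields 34 once, then 8 forever: 34 + 8δ/(1−δ).
No profitable deviation requires 20/(1−δ) ≥ 34 + 8δ/(1−δ).
Multiplying by (1−δ): 20 ≥ 34(1−δ) + 8δ = 34 − 26δ.
So 26δ ≥ 14, i.e. δ ≥ 14/26 = 7/13.

7/13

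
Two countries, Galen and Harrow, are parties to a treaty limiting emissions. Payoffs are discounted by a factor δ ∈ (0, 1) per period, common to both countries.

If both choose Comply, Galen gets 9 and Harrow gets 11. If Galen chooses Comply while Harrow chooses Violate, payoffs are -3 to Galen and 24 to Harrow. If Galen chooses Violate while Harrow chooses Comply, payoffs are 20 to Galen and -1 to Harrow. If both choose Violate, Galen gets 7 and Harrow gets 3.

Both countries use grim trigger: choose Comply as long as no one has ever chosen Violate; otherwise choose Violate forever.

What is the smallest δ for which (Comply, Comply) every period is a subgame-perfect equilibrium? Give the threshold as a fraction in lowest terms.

11/13

Galen: cooperation gives 9 each period; deviation gives 20 once then 7 forever.
  9/(1−δ) ≥ 20 + 7δ/(1−δ) ⇒ δ ≥ 11/13.
Harrow: cooperation gives 11 each period; deviation gives 24 once then 3 forever.
  δ ≥ 13/21.
Both must hold, so the binding constraint is Galen's: δ ≥ 11/13.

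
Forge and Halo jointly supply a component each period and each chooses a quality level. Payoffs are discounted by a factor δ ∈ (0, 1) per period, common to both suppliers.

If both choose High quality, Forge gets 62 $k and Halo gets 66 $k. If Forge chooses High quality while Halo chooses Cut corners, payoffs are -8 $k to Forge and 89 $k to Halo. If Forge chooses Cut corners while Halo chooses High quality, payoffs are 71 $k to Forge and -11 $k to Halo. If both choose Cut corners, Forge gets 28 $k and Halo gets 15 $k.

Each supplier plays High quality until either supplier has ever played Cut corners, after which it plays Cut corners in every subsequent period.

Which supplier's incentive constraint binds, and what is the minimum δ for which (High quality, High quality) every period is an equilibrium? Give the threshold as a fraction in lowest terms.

Halo; δ ≥ 23/74

For Forge: deviation gain 71−62 = 9, per-period punishment loss 62−28 = 34. IC gives δ ≥ 9/43.
For Halo: gain 23, loss 51 per period, so δ ≥ 23/74.
The tighter constraint is Halo's, so cooperation needs δ ≥ 23/74.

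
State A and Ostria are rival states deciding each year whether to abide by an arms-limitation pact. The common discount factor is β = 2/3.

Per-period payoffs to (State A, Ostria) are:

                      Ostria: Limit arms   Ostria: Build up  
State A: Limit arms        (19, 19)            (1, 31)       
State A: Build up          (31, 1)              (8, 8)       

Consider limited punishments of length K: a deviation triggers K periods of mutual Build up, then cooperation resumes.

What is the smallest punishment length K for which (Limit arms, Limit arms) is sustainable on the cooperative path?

2

IC: β(1−β^K)/(1−β) ≥ (31−19)/(19−8) = 12/11.
With β = 2/3: need 1 − β^K ≥ 12/11·(1−2/3)/(2/3), i.e. β^K ≤ 0.4545.
Since (2/3)^1 = 0.6667 and (2/3)^2 = 0.4444, the smallest such K is 2.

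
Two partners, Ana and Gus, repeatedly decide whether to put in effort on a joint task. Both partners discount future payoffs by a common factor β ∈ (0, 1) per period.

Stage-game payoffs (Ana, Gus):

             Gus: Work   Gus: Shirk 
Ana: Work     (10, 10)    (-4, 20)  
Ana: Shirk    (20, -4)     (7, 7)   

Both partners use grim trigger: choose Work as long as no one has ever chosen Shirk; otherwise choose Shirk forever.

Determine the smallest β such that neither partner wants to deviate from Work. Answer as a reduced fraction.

Cooperation forever yields 10 each period: 10/(1−β).
Deviating yields 20 once, then 7 forever: 20 + 7β/(1−β).
No profitable deviation requires 10/(1−β) ≥ 20 + 7β/(1−β).
Multiplying by (1−β): 10 ≥ 20(1−β) + 7β = 20 − 13β.
So 13β ≥ 10, i.e. β ≥ 10/13.

10/13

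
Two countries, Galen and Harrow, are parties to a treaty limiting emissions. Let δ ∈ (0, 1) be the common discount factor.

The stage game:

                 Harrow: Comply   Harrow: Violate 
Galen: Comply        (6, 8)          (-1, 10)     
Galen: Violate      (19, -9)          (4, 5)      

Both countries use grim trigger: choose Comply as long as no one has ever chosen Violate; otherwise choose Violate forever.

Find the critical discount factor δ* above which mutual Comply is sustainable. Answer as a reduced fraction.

Galen's threshold: (19−6)/(19−4) = 13/15.
Harrow's threshold: (10−8)/(10−5) = 2/5.
13/15 > 2/5, so Galen binds and δ* = 13/15.

13/15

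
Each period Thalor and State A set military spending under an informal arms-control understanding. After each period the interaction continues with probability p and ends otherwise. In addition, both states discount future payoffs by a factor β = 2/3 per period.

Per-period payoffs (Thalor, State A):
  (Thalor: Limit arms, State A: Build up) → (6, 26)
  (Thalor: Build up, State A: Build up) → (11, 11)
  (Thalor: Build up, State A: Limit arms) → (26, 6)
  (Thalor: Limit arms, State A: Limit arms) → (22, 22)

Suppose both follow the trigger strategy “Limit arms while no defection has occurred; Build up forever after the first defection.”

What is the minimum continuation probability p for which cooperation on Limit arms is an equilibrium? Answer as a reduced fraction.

With continuation probability p and discount β, the effective per-period discount factor is βp.
Grim-trigger IC: βp ≥ (26−22)/(26−11) = 4/15.
So p ≥ (4/15)/(2/3) = 2/5.

2/5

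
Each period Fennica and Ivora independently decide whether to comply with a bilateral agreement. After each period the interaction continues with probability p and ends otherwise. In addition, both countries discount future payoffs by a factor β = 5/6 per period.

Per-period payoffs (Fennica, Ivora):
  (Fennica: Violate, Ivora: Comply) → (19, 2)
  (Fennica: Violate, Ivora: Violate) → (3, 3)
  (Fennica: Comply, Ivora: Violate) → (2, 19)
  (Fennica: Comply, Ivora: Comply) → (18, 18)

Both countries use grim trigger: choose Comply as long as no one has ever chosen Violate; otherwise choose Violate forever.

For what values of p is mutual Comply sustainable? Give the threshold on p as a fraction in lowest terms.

With continuation probability p and discount β, the effective per-period discount factor is βp.
Grim-trigger IC: βp ≥ (19−18)/(19−3) = 1/16.
So p ≥ (1/16)/(5/6) = 3/40.

3/40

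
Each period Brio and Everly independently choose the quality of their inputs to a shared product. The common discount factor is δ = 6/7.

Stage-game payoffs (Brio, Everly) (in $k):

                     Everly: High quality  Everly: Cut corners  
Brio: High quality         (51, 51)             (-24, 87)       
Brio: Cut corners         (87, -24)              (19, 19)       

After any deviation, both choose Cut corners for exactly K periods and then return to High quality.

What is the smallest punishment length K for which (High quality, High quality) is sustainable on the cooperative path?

No profitable deviation requires (51−19)(δ+…+δ^K) ≥ 87−51, i.e. δ+…+δ^K ≥ 9/8 ≈ 1.1250.
With δ = 6/7, the partial sums are K=1: 0.8571, K=2: 1.5918.
K = 2 is the first length at which the sum reaches 1.1250.

2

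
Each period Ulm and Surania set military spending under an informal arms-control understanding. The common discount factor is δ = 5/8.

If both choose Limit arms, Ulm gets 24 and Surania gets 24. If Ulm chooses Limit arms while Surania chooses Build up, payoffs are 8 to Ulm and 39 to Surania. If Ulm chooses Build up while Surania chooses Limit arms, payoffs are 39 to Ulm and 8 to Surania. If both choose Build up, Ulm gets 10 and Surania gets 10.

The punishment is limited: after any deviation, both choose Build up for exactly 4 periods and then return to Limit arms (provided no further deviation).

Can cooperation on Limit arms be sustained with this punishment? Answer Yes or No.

Yes

IC: δ+…+δ^4 ≥ (39−24)/(24−10) = 15/14.
At δ = 5/8: partial sum = 1.4124 ≥ 1.0714. Cooperation sustainable.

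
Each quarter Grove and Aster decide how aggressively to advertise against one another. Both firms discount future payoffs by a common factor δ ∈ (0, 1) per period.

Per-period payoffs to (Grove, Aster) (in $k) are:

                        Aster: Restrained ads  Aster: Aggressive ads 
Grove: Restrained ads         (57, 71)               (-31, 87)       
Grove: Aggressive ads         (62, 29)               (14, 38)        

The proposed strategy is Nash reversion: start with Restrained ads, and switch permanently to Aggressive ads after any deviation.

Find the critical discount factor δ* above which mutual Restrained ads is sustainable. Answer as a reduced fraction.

16/49

Grove's threshold: (62−57)/(62−14) = 5/48.
Aster's threshold: (87−71)/(87−38) = 16/49.
5/48 < 16/49, so Aster binds and δ* = 16/49.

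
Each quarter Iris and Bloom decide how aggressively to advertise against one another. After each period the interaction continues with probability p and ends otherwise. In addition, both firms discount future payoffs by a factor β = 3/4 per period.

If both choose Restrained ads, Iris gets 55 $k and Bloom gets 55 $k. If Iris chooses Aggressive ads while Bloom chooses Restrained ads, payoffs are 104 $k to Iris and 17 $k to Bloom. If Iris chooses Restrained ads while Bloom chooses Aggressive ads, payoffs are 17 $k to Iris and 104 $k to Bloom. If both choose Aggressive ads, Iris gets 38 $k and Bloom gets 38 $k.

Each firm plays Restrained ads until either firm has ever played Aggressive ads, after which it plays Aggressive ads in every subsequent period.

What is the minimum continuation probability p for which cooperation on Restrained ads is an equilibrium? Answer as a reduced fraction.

With continuation probability p and discount β, the effective per-period discount factor is βp.
Grim-trigger IC: βp ≥ (104−55)/(104−38) = 49/66.
So p ≥ (49/66)/(3/4) = 98/99.

98/99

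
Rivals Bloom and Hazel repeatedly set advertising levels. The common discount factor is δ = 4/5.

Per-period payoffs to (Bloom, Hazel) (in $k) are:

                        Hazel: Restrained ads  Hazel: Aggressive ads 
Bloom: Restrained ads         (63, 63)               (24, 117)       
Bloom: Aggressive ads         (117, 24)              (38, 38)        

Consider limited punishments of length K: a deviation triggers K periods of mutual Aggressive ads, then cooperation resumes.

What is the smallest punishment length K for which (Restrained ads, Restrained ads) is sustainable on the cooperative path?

No profitable deviation requires (63−38)(δ+…+δ^K) ≥ 117−63, i.e. δ+…+δ^K ≥ 54/25 ≈ 2.1600.
With δ = 4/5, the partial sums are K=1: 0.8000, K=2: 1.4400, K=3: 1.9520, K=4: 2.3616.
K = 4 is the first length at which the sum reaches 2.1600.

4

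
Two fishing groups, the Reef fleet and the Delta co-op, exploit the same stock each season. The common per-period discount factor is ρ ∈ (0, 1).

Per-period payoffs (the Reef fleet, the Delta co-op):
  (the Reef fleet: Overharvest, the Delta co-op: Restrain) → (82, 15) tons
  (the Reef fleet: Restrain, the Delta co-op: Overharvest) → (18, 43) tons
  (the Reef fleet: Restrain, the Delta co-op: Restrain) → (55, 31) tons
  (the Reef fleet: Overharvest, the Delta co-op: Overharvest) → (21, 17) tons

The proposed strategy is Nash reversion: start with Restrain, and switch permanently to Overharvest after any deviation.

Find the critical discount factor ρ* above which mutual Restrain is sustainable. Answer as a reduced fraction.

6/13

the Reef fleet: cooperation gives 55 each period; deviation gives 82 once then 21 forever.
  55/(1−ρ) ≥ 82 + 21ρ/(1−ρ) ⇒ ρ ≥ 27/61.
the Delta co-op: cooperation gives 31 each period; deviation gives 43 once then 17 forever.
  ρ ≥ 12/26 = 6/13.
Both must hold, so the binding constraint is the Delta co-op's: ρ ≥ 6/13.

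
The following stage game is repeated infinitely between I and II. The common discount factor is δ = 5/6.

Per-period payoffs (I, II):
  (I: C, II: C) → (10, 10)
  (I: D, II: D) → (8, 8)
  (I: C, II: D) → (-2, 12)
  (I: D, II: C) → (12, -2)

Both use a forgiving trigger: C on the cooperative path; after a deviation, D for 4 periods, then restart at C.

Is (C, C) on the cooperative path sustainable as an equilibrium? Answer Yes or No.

Yes

Comparing payoff streams over the 5 periods until play realigns: cooperate → 10(1+δ+…+δ^4); deviate → 12 + 8(δ+…+δ^4).
Cooperation is sustained iff (10−8)(δ+…+δ^4) ≥ 12−10.
δ+…+δ^4 = 5/6·(1−(5/6)^4)/(1−5/6) = 2.5887, and (12−10)/(10−8) = 1.0000.
2.5887 ≥ 1.0000, so cooperation is sustainable.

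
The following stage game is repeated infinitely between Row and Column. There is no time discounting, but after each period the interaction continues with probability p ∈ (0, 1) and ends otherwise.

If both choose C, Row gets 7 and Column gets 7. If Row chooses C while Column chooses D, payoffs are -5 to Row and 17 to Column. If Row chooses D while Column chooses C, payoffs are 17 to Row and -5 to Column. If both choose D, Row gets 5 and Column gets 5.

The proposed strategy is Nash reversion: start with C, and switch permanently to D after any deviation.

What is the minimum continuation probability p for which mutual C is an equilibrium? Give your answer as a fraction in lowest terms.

Expected cooperation value is 7 + p·7 + p²·7 + … = 7/(1−p); deviation gives 17 + p·5/(1−p).
7 ≥ 17(1−p) + 5p ⇒ 12p ≥ 10 ⇒ p ≥ 10/12 = 5/6.

5/6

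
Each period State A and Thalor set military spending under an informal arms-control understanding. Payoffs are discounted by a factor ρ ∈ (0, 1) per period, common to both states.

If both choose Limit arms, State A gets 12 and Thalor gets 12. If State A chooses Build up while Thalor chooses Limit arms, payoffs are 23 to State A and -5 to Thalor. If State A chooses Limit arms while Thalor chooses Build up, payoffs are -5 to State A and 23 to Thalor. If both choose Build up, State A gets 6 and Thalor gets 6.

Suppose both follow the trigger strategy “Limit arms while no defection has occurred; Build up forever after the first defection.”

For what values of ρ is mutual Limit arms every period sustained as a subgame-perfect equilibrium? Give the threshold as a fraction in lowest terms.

11/17

Cooperation forever yields 12 each period: 12/(1−ρ).
Deviating yields 23 once, then 6 forever: 23 + 6ρ/(1−ρ).
No profitable deviation requires 12/(1−ρ) ≥ 23 + 6ρ/(1−ρ).
Multiplying by (1−ρ): 12 ≥ 23(1−ρ) + 6ρ = 23 − 17ρ.
So 17ρ ≥ 11, i.e. ρ ≥ 11/17.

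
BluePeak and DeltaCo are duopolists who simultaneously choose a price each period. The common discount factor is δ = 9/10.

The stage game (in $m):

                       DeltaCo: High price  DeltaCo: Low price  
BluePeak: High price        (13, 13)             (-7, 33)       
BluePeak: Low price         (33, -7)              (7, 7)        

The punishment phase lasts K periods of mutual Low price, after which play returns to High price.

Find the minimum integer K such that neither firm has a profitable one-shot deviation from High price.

Need Σ_{k=1}^{K} δ^k ≥ (33−13)/(13−7) = 3.3333 at δ = 9/10.
At K = 4 the sum is 3.0951 < 3.3333; at K = 5 it is 3.6856 ≥ 3.3333.
So the minimum punishment length is K = 5.

5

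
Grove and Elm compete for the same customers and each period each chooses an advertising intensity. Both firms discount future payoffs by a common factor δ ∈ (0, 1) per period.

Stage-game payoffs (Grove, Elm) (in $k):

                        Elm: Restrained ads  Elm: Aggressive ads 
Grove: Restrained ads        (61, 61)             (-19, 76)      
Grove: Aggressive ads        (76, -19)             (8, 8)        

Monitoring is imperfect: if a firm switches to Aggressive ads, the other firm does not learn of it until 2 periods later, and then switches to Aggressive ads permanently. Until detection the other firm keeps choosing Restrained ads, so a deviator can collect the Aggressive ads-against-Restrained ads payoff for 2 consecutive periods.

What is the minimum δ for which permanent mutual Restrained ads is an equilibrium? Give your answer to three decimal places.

The best deviation is to choose Aggressive ads for all 2 undetected periods, earning 76 each, then 8 forever once detected.
Deviation value: 76(1−δ^2)/(1−δ) + 8δ^2/(1−δ); cooperation value: 61/(1−δ).
IC: 61 ≥ 76(1−δ^2) + 8δ^2 = 76 − 68δ^2.
So δ^2 ≥ 15/68, giving δ ≥ (15/68)^(1/2) ≈ 0.470.

0.470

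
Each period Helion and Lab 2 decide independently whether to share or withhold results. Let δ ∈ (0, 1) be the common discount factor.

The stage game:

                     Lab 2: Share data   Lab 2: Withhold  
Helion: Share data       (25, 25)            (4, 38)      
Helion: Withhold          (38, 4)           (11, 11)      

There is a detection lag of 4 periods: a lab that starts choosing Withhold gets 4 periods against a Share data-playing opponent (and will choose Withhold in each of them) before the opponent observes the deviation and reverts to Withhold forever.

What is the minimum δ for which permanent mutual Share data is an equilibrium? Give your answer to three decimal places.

0.833

A deviator earns 38 for 4 periods, then 11 forever; cooperating earns 25 forever. Multiplying the IC by (1−δ):
25 ≥ 38(1−δ^4) + 11δ^4, so 27·δ^4 ≥ 13 and δ^4 ≥ 13/27.
δ ≥ (13/27)^(1/4) ≈ 0.833.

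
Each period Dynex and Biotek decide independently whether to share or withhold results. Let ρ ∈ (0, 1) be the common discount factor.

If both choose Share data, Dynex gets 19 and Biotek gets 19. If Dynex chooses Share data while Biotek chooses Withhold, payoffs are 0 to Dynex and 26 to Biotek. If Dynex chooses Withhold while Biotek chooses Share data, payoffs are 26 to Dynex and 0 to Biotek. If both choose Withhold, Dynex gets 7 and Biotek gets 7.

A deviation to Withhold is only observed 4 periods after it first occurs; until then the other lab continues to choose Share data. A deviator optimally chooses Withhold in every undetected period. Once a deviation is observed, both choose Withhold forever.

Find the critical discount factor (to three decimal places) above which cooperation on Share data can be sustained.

A deviator earns 26 for 4 periods, then 7 forever; cooperating earns 19 forever. Multiplying the IC by (1−ρ):
19 ≥ 26(1−ρ^4) + 7ρ^4, so 19·ρ^4 ≥ 7 and ρ^4 ≥ 7/19.
ρ ≥ (7/19)^(1/4) ≈ 0.779.

0.779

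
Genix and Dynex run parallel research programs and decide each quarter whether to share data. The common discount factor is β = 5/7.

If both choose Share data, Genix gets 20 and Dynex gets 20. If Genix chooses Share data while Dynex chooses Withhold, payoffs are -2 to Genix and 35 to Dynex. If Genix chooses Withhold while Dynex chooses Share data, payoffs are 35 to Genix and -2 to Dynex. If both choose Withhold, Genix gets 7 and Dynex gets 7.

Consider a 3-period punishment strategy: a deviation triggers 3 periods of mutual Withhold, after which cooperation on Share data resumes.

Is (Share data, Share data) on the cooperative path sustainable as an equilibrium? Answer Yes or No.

Comparing payoff streams over the 4 periods until play realigns: cooperate → 20(1+β+…+β^3); deviate → 35 + 7(β+…+β^3).
Cooperation is sustained iff (20−7)(β+…+β^3) ≥ 35−20.
β+…+β^3 = 5/7·(1−(5/7)^3)/(1−5/7) = 1.5889, and (35−20)/(20−7) = 1.1538.
1.5889 ≥ 1.1538, so cooperation is sustainable.

Yes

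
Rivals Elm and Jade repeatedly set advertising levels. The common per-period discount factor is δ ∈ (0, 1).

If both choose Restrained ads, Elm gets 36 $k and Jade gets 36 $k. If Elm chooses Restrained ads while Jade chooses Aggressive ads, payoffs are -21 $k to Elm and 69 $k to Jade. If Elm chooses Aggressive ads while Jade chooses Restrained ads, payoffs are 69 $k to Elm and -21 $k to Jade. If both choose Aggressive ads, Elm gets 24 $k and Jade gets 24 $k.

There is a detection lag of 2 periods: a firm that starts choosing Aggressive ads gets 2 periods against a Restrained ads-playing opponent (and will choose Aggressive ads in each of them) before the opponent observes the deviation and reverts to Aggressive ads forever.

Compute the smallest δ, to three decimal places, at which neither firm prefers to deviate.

0.856

The best deviation is to choose Aggressive ads for all 2 undetected periods, earning 69 each, then 24 forever once detected.
Deviation value: 69(1−δ^2)/(1−δ) + 24δ^2/(1−δ); cooperation value: 36/(1−δ).
IC: 36 ≥ 69(1−δ^2) + 24δ^2 = 69 − 45δ^2.
So δ^2 ≥ 33/45 = 11/15, giving δ ≥ (11/15)^(1/2) ≈ 0.856.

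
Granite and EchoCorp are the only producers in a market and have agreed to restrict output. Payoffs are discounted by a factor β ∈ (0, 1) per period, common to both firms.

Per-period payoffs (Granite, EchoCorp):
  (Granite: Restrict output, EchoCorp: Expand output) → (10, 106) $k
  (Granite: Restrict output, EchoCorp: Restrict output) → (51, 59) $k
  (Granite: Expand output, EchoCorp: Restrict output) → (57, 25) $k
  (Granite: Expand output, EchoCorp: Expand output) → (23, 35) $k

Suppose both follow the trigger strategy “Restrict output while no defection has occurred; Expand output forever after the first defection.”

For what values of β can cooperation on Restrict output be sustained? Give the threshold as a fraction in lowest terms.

Granite: cooperation gives 51 each period; deviation gives 57 once then 23 forever.
  51/(1−β) ≥ 57 + 23β/(1−β) ⇒ β ≥ 6/34 = 3/17.
EchoCorp: cooperation gives 59 each period; deviation gives 106 once then 35 forever.
  β ≥ 47/71.
Both must hold, so the binding constraint is EchoCorp's: β ≥ 47/71.

47/71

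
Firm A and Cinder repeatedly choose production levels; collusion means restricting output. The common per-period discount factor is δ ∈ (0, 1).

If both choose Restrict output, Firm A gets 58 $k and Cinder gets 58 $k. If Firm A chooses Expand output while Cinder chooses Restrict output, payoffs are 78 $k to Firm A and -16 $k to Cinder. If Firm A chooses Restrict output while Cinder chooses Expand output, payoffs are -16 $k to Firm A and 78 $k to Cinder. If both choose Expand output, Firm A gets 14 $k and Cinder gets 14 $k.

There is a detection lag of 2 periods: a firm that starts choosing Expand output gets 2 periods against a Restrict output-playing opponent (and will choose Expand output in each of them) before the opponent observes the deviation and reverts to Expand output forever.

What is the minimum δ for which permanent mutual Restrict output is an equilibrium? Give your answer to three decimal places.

0.559

The best deviation is to choose Expand output for all 2 undetected periods, earning 78 each, then 14 forever once detected.
Deviation value: 78(1−δ^2)/(1−δ) + 14δ^2/(1−δ); cooperation value: 58/(1−δ).
IC: 58 ≥ 78(1−δ^2) + 14δ^2 = 78 − 64δ^2.
So δ^2 ≥ 20/64 = 5/16, giving δ ≥ (5/16)^(1/2) ≈ 0.559.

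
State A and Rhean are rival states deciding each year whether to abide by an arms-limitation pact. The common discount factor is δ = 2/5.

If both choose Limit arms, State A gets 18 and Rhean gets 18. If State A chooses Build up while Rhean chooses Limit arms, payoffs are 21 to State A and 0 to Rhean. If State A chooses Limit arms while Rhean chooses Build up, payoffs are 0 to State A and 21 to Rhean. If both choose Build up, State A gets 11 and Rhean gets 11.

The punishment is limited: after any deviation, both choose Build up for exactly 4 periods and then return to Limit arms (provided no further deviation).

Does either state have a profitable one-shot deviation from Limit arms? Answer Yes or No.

Comparing payoff streams over the 5 periods until play realigns: cooperate → 18(1+δ+…+δ^4); deviate → 21 + 11(δ+…+δ^4).
Cooperation is sustained iff (18−11)(δ+…+δ^4) ≥ 21−18.
δ+…+δ^4 = 2/5·(1−(2/5)^4)/(1−2/5) = 0.6496, and (21−18)/(18−11) = 0.4286.
0.6496 ≥ 0.4286, so cooperation is sustainable.

No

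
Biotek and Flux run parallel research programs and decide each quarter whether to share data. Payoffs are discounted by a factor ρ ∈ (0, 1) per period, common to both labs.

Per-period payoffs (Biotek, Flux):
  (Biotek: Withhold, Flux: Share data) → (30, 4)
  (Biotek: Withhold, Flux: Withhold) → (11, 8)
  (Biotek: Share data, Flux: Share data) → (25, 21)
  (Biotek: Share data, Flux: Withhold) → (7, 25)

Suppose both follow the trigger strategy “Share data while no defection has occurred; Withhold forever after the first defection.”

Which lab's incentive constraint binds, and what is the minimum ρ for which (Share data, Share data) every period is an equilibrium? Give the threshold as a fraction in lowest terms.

Biotek; ρ ≥ 5/19

Biotek's threshold: (30−25)/(30−11) = 5/19.
Flux's threshold: (25−21)/(25−8) = 4/17.
5/19 > 4/17, so Biotek binds and ρ* = 5/19.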